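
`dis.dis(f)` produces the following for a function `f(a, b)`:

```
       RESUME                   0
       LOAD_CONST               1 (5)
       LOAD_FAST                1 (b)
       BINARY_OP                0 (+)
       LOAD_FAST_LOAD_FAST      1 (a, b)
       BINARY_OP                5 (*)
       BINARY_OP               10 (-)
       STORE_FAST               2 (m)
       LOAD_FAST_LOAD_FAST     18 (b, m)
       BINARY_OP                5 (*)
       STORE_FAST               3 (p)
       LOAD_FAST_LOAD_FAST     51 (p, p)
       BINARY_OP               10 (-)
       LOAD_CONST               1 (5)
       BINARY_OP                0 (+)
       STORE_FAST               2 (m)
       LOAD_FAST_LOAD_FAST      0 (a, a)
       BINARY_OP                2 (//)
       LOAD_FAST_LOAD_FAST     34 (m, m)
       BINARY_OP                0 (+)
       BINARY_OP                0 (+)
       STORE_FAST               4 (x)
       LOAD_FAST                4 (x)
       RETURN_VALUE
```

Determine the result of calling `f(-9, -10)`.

LOAD_CONST → push 5. Stack: [5]
LOAD_FAST b → push -10. Stack: [5, -10]
BINARY_OP + → 5 + -10 = -5. Stack: [-5]
LOAD_FAST_LOAD_FAST a,b → push -9,-10. Stack: [-5, -9, -10]
BINARY_OP * → -9 * -10 = 90. Stack: [-5, 90]
BINARY_OP - → -5 - 90 = -95. Stack: [-95]
STORE_FAST m → m=-95. Stack: []
LOAD_FAST_LOAD_FAST b,m → push -10,-95. Stack: [-10, -95]
BINARY_OP * → -10 * -95 = 950. Stack: [950]
STORE_FAST p → p=950. Stack: []
LOAD_FAST_LOAD_FAST p,p → push 950,950. Stack: [950, 950]
BINARY_OP - → 950 - 950 = 0. Stack: [0]
LOAD_CONST → push 5. Stack: [0, 5]
BINARY_OP + → 0 + 5 = 5. Stack: [5]
STORE_FAST m → m=5. Stack: []
LOAD_FAST_LOAD_FAST a,a → push -9,-9. Stack: [-9, -9]
BINARY_OP // → -9 // -9 = 1. Stack: [1]
LOAD_FAST_LOAD_FAST m,m → push 5,5. Stack: [1, 5, 5]
BINARY_OP + → 5 + 5 = 10. Stack: [1, 10]
BINARY_OP + → 1 + 10 = 11. Stack: [11]
STORE_FAST x → x=11. Stack: []
LOAD_FAST x → push 11. Stack: [11]
RETURN_VALUE → return 11.

11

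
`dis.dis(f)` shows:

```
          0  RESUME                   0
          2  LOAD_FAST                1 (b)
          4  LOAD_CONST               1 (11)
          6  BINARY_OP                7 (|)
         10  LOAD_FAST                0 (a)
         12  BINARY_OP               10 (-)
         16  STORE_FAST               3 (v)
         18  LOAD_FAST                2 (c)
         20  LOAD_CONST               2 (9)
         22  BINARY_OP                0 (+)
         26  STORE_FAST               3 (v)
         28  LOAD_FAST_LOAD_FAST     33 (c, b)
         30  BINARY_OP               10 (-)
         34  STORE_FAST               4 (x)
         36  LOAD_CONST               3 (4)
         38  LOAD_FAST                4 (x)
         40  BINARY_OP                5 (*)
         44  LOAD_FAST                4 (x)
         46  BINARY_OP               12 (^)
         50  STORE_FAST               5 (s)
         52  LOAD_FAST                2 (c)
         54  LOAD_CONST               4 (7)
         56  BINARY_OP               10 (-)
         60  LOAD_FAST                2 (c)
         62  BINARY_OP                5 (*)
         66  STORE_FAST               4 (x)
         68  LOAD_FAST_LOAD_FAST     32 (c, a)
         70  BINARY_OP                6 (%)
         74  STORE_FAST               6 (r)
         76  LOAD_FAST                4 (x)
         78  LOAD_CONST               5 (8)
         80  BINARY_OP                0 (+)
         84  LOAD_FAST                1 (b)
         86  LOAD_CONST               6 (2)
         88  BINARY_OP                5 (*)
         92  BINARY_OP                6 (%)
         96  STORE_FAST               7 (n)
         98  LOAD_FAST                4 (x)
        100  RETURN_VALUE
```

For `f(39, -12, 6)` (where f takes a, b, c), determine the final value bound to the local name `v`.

LOAD_FAST b → push -12. Stack: [-12]
LOAD_CONST → push 11. Stack: [-12, 11]
BINARY_OP | → -12 | 11 = -1. Stack: [-1]
LOAD_FAST a → push 39. Stack: [-1, 39]
BINARY_OP - → -1 - 39 = -40. Stack: [-40]
STORE_FAST v → v=-40. Stack: []
LOAD_FAST c → push 6. Stack: [6]
LOAD_CONST → push 9. Stack: [6, 9]
BINARY_OP + → 6 + 9 = 15. Stack: [15]
STORE_FAST v → v=15. Stack: []
LOAD_FAST_LOAD_FAST c,b → push 6,-12. Stack: [6, -12]
BINARY_OP - → 6 - -12 = 18. Stack: [18]
STORE_FAST x → x=18. Stack: []
LOAD_CONST → push 4. Stack: [4]
LOAD_FAST x → push 18. Stack: [4, 18]
BINARY_OP * → 4 * 18 = 72. Stack: [72]
LOAD_FAST x → push 18. Stack: [72, 18]
BINARY_OP ^ → 72 ^ 18 = 90. Stack: [90]
STORE_FAST s → s=90. Stack: []
LOAD_FAST c → push 6. Stack: [6]
LOAD_CONST → push 7. Stack: [6, 7]
BINARY_OP - → 6 - 7 = -1. Stack: [-1]
LOAD_FAST c → push 6. Stack: [-1, 6]
BINARY_OP * → -1 * 6 = -6. Stack: [-6]
STORE_FAST x → x=-6. Stack: []
LOAD_FAST_LOAD_FAST c,a → push 6,39. Stack: [6, 39]
BINARY_OP % → 6 % 39 = 6. Stack: [6]
STORE_FAST r → r=6. Stack: []
LOAD_FAST x → push -6. Stack: [-6]
LOAD_CONST → push 8. Stack: [-6, 8]
BINARY_OP + → -6 + 8 = 2. Stack: [2]
LOAD_FAST b → push -12. Stack: [2, -12]
LOAD_CONST → push 2. Stack: [2, -12, 2]
BINARY_OP * → -12 * 2 = -24. Stack: [2, -24]
BINARY_OP % → 2 % -24 = -22. Stack: [-22]
STORE_FAST n → n=-22. Stack: []
LOAD_FAST x → push -6. Stack: [-6]
RETURN_VALUE → return -6.

15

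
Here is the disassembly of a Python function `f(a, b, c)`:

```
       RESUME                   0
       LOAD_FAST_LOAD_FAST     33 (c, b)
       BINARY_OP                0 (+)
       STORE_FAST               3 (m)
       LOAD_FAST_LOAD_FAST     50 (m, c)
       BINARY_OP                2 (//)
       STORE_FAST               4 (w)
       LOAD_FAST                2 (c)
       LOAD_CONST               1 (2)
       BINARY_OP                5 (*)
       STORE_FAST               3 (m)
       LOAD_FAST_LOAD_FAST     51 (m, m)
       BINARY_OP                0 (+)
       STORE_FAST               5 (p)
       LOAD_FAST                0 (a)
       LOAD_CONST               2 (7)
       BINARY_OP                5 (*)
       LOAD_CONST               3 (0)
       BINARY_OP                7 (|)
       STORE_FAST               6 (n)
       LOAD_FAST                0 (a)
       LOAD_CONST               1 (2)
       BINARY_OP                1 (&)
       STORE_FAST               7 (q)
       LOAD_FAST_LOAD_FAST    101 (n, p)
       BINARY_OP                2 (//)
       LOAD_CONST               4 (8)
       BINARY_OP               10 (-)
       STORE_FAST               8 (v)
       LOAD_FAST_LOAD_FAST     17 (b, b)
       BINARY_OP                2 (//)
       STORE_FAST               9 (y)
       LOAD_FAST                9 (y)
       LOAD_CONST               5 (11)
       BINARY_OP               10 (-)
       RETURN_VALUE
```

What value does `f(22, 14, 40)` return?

-10

LOAD_FAST_LOAD_FAST c,b → push 40,14. Stack: [40, 14]
BINARY_OP + → 40 + 14 = 54. Stack: [54]
STORE_FAST m → m=54. Stack: []
LOAD_FAST_LOAD_FAST m,c → push 54,40. Stack: [54, 40]
BINARY_OP // → 54 // 40 = 1. Stack: [1]
STORE_FAST w → w=1. Stack: []
LOAD_FAST c → push 40. Stack: [40]
LOAD_CONST → push 2. Stack: [40, 2]
BINARY_OP * → 40 * 2 = 80. Stack: [80]
STORE_FAST m → m=80. Stack: []
LOAD_FAST_LOAD_FAST m,m → push 80,80. Stack: [80, 80]
BINARY_OP + → 80 + 80 = 160. Stack: [160]
STORE_FAST p → p=160. Stack: []
LOAD_FAST a → push 22. Stack: [22]
LOAD_CONST → push 7. Stack: [22, 7]
BINARY_OP * → 22 * 7 = 154. Stack: [154]
LOAD_CONST → push 0. Stack: [154, 0]
BINARY_OP | → 154 | 0 = 154. Stack: [154]
STORE_FAST n → n=154. Stack: []
LOAD_FAST a → push 22. Stack: [22]
LOAD_CONST → push 2. Stack: [22, 2]
BINARY_OP & → 22 & 2 = 2. Stack: [2]
STORE_FAST q → q=2. Stack: []
LOAD_FAST_LOAD_FAST n,p → push 154,160. Stack: [154, 160]
BINARY_OP // → 154 // 160 = 0. Stack: [0]
LOAD_CONST → push 8. Stack: [0, 8]
BINARY_OP - → 0 - 8 = -8. Stack: [-8]
STORE_FAST v → v=-8. Stack: []
LOAD_FAST_LOAD_FAST b,b → push 14,14. Stack: [14, 14]
BINARY_OP // → 14 // 14 = 1. Stack: [1]
STORE_FAST y → y=1. Stack: []
LOAD_FAST y → push 1. Stack: [1]
LOAD_CONST → push 11. Stack: [1, 11]
BINARY_OP - → 1 - 11 = -10. Stack: [-10]
RETURN_VALUE → return -10.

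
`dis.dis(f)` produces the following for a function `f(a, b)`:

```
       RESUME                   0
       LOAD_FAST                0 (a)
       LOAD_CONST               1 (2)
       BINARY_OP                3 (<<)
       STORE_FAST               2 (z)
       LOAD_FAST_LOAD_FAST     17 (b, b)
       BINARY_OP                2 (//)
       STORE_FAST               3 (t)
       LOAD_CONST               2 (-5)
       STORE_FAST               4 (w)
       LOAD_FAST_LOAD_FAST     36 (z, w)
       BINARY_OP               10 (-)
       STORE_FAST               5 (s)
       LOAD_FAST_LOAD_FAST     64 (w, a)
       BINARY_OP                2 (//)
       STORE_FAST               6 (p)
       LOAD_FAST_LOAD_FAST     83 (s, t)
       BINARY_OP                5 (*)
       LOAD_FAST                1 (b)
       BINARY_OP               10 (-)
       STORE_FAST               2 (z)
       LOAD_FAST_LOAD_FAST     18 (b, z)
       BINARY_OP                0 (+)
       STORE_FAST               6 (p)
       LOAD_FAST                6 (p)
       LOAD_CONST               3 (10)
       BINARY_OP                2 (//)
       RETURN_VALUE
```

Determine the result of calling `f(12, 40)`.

5

LOAD_FAST a → push 12. Stack: [12]
LOAD_CONST → push 2. Stack: [12, 2]
BINARY_OP << → 12 << 2 = 48. Stack: [48]
STORE_FAST z → z=48. Stack: []
LOAD_FAST_LOAD_FAST b,b → push 40,40. Stack: [40, 40]
BINARY_OP // → 40 // 40 = 1. Stack: [1]
STORE_FAST t → t=1. Stack: []
LOAD_CONST → push -5. Stack: [-5]
STORE_FAST w → w=-5. Stack: []
LOAD_FAST_LOAD_FAST z,w → push 48,-5. Stack: [48, -5]
BINARY_OP - → 48 - -5 = 53. Stack: [53]
STORE_FAST s → s=53. Stack: []
LOAD_FAST_LOAD_FAST w,a → push -5,12. Stack: [-5, 12]
BINARY_OP // → -5 // 12 = -1. Stack: [-1]
STORE_FAST p → p=-1. Stack: []
LOAD_FAST_LOAD_FAST s,t → push 53,1. Stack: [53, 1]
BINARY_OP * → 53 * 1 = 53. Stack: [53]
LOAD_FAST b → push 40. Stack: [53, 40]
BINARY_OP - → 53 - 40 = 13. Stack: [13]
STORE_FAST z → z=13. Stack: []
LOAD_FAST_LOAD_FAST b,z → push 40,13. Stack: [40, 13]
BINARY_OP + → 40 + 13 = 53. Stack: [53]
STORE_FAST p → p=53. Stack: []
LOAD_FAST p → push 53. Stack: [53]
LOAD_CONST → push 10. Stack: [53, 10]
BINARY_OP // → 53 // 10 = 5. Stack: [5]
RETURN_VALUE → return 5.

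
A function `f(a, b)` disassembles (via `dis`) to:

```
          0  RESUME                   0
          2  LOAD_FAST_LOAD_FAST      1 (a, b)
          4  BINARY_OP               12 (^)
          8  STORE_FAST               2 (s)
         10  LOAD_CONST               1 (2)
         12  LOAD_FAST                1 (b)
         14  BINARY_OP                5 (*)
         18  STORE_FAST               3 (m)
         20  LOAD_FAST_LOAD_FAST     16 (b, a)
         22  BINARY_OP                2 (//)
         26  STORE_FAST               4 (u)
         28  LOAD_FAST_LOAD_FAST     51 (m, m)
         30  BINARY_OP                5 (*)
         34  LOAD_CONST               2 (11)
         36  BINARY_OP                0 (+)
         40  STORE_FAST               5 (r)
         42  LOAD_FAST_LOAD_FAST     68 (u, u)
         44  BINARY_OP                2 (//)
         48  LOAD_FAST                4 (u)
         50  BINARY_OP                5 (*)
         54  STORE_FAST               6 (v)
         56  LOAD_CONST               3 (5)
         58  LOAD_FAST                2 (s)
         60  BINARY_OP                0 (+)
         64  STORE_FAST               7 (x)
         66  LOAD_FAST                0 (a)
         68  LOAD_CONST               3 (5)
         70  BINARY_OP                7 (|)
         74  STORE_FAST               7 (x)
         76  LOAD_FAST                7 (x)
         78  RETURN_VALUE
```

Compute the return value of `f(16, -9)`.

LOAD_FAST_LOAD_FAST a,b → push 16,-9. Stack: [16, -9]
BINARY_OP ^ → 16 ^ -9 = -25. Stack: [-25]
STORE_FAST s → s=-25. Stack: []
LOAD_CONST → push 2. Stack: [2]
LOAD_FAST b → push -9. Stack: [2, -9]
BINARY_OP * → 2 * -9 = -18. Stack: [-18]
STORE_FAST m → m=-18. Stack: []
LOAD_FAST_LOAD_FAST b,a → push -9,16. Stack: [-9, 16]
BINARY_OP // → -9 // 16 = -1. Stack: [-1]
STORE_FAST u → u=-1. Stack: []
LOAD_FAST_LOAD_FAST m,m → push -18,-18. Stack: [-18, -18]
BINARY_OP * → -18 * -18 = 324. Stack: [324]
LOAD_CONST → push 11. Stack: [324, 11]
BINARY_OP + → 324 + 11 = 335. Stack: [335]
STORE_FAST r → r=335. Stack: []
LOAD_FAST_LOAD_FAST u,u → push -1,-1. Stack: [-1, -1]
BINARY_OP // → -1 // -1 = 1. Stack: [1]
LOAD_FAST u → push -1. Stack: [1, -1]
BINARY_OP * → 1 * -1 = -1. Stack: [-1]
STORE_FAST v → v=-1. Stack: []
LOAD_CONST → push 5. Stack: [5]
LOAD_FAST s → push -25. Stack: [5, -25]
BINARY_OP + → 5 + -25 = -20. Stack: [-20]
STORE_FAST x → x=-20. Stack: []
LOAD_FAST a → push 16. Stack: [16]
LOAD_CONST → push 5. Stack: [16, 5]
BINARY_OP | → 16 | 5 = 21. Stack: [21]
STORE_FAST x → x=21. Stack: []
LOAD_FAST x → push 21. Stack: [21]
RETURN_VALUE → return 21.

21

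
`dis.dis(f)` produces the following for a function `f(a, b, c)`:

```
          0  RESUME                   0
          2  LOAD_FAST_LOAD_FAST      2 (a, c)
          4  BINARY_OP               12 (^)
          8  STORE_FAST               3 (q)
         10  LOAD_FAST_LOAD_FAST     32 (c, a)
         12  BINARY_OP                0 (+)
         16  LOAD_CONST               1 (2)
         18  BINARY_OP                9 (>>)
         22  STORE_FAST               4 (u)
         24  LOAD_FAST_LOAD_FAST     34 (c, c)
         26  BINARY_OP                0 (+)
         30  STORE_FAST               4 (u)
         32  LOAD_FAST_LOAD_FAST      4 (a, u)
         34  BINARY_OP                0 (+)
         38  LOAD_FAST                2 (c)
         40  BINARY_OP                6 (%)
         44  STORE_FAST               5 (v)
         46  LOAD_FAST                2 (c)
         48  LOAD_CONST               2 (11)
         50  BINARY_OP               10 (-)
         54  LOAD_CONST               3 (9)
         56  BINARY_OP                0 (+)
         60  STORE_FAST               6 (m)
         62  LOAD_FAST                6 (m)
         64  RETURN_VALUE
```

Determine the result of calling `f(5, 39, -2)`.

LOAD_FAST_LOAD_FAST a,c → push 5,-2. Stack: [5, -2]
BINARY_OP ^ → 5 ^ -2 = -5. Stack: [-5]
STORE_FAST q → q=-5. Stack: []
LOAD_FAST_LOAD_FAST c,a → push -2,5. Stack: [-2, 5]
BINARY_OP + → -2 + 5 = 3. Stack: [3]
LOAD_CONST → push 2. Stack: [3, 2]
BINARY_OP >> → 3 >> 2 = 0. Stack: [0]
STORE_FAST u → u=0. Stack: []
LOAD_FAST_LOAD_FAST c,c → push -2,-2. Stack: [-2, -2]
BINARY_OP + → -2 + -2 = -4. Stack: [-4]
STORE_FAST u → u=-4. Stack: []
LOAD_FAST_LOAD_FAST a,u → push 5,-4. Stack: [5, -4]
BINARY_OP + → 5 + -4 = 1. Stack: [1]
LOAD_FAST c → push -2. Stack: [1, -2]
BINARY_OP % → 1 % -2 = -1. Stack: [-1]
STORE_FAST v → v=-1. Stack: []
LOAD_FAST c → push -2. Stack: [-2]
LOAD_CONST → push 11. Stack: [-2, 11]
BINARY_OP - → -2 - 11 = -13. Stack: [-13]
LOAD_CONST → push 9. Stack: [-13, 9]
BINARY_OP + → -13 + 9 = -4. Stack: [-4]
STORE_FAST m → m=-4. Stack: []
LOAD_FAST m → push -4. Stack: [-4]
RETURN_VALUE → return -4.

-4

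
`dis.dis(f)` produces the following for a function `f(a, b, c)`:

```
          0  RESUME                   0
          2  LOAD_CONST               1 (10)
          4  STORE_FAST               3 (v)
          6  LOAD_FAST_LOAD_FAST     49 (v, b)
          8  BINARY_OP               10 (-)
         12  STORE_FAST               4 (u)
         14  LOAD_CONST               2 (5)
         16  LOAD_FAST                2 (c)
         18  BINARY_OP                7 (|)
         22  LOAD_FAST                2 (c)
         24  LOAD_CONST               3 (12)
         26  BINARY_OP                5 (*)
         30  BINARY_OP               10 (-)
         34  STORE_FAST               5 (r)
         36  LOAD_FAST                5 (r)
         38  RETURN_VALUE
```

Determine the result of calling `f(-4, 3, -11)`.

LOAD_CONST → push 10. Stack: [10]
STORE_FAST v → v=10. Stack: []
LOAD_FAST_LOAD_FAST v,b → push 10,3. Stack: [10, 3]
BINARY_OP - → 10 - 3 = 7. Stack: [7]
STORE_FAST u → u=7. Stack: []
LOAD_CONST → push 5. Stack: [5]
LOAD_FAST c → push -11. Stack: [5, -11]
BINARY_OP | → 5 | -11 = -11. Stack: [-11]
LOAD_FAST c → push -11. Stack: [-11, -11]
LOAD_CONST → push 12. Stack: [-11, -11, 12]
BINARY_OP * → -11 * 12 = -132. Stack: [-11, -132]
BINARY_OP - → -11 - -132 = 121. Stack: [121]
STORE_FAST r → r=121. Stack: []
LOAD_FAST r → push 121. Stack: [121]
RETURN_VALUE → return 121.

121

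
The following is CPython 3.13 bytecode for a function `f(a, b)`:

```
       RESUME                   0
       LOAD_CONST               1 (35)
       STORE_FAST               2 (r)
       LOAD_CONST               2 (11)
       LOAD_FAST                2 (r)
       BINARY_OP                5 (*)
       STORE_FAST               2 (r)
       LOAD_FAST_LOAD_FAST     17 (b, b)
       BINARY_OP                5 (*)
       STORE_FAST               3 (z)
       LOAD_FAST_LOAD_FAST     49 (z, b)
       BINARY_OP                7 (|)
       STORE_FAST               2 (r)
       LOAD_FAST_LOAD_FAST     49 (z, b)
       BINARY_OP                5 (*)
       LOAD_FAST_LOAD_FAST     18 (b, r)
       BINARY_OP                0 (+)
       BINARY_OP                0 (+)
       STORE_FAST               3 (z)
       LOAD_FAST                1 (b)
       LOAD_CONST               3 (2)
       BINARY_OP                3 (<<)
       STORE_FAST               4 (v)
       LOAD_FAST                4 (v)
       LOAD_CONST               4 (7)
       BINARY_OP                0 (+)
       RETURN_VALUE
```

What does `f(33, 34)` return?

143

LOAD_CONST → push 35. Stack: [35]
STORE_FAST r → r=35. Stack: []
LOAD_CONST → push 11. Stack: [11]
LOAD_FAST r → push 35. Stack: [11, 35]
BINARY_OP * → 11 * 35 = 385. Stack: [385]
STORE_FAST r → r=385. Stack: []
LOAD_FAST_LOAD_FAST b,b → push 34,34. Stack: [34, 34]
BINARY_OP * → 34 * 34 = 1156. Stack: [1156]
STORE_FAST z → z=1156. Stack: []
LOAD_FAST_LOAD_FAST z,b → push 1156,34. Stack: [1156, 34]
BINARY_OP | → 1156 | 34 = 1190. Stack: [1190]
STORE_FAST r → r=1190. Stack: []
LOAD_FAST_LOAD_FAST z,b → push 1156,34. Stack: [1156, 34]
BINARY_OP * → 1156 * 34 = 39304. Stack: [39304]
LOAD_FAST_LOAD_FAST b,r → push 34,1190. Stack: [39304, 34, 1190]
BINARY_OP + → 34 + 1190 = 1224. Stack: [39304, 1224]
BINARY_OP + → 39304 + 1224 = 40528. Stack: [40528]
STORE_FAST z → z=40528. Stack: []
LOAD_FAST b → push 34. Stack: [34]
LOAD_CONST → push 2. Stack: [34, 2]
BINARY_OP << → 34 << 2 = 136. Stack: [136]
STORE_FAST v → v=136. Stack: []
LOAD_FAST v → push 136. Stack: [136]
LOAD_CONST → push 7. Stack: [136, 7]
BINARY_OP + → 136 + 7 = 143. Stack: [143]
RETURN_VALUE → return 143.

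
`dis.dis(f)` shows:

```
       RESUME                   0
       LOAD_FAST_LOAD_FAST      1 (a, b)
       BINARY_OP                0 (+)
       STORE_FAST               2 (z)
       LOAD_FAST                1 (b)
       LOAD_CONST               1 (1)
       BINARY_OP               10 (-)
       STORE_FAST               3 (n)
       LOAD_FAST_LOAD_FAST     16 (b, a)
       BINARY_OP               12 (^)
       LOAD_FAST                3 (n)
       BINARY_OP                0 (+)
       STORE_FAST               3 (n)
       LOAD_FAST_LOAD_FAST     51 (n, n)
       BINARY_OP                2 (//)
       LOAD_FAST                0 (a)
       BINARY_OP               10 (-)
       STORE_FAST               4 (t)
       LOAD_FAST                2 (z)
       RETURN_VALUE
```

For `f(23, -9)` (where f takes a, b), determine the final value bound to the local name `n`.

-42

LOAD_FAST_LOAD_FAST a,b → push 23,-9. Stack: [23, -9]
BINARY_OP + → 23 + -9 = 14. Stack: [14]
STORE_FAST z → z=14. Stack: []
LOAD_FAST b → push -9. Stack: [-9]
LOAD_CONST → push 1. Stack: [-9, 1]
BINARY_OP - → -9 - 1 = -10. Stack: [-10]
STORE_FAST n → n=-10. Stack: []
LOAD_FAST_LOAD_FAST b,a → push -9,23. Stack: [-9, 23]
BINARY_OP ^ → -9 ^ 23 = -32. Stack: [-32]
LOAD_FAST n → push -10. Stack: [-32, -10]
BINARY_OP + → -32 + -10 = -42. Stack: [-42]
STORE_FAST n → n=-42. Stack: []
LOAD_FAST_LOAD_FAST n,n → push -42,-42. Stack: [-42, -42]
BINARY_OP // → -42 // -42 = 1. Stack: [1]
LOAD_FAST a → push 23. Stack: [1, 23]
BINARY_OP - → 1 - 23 = -22. Stack: [-22]
STORE_FAST t → t=-22. Stack: []
LOAD_FAST z → push 14. Stack: [14]
RETURN_VALUE → return 14.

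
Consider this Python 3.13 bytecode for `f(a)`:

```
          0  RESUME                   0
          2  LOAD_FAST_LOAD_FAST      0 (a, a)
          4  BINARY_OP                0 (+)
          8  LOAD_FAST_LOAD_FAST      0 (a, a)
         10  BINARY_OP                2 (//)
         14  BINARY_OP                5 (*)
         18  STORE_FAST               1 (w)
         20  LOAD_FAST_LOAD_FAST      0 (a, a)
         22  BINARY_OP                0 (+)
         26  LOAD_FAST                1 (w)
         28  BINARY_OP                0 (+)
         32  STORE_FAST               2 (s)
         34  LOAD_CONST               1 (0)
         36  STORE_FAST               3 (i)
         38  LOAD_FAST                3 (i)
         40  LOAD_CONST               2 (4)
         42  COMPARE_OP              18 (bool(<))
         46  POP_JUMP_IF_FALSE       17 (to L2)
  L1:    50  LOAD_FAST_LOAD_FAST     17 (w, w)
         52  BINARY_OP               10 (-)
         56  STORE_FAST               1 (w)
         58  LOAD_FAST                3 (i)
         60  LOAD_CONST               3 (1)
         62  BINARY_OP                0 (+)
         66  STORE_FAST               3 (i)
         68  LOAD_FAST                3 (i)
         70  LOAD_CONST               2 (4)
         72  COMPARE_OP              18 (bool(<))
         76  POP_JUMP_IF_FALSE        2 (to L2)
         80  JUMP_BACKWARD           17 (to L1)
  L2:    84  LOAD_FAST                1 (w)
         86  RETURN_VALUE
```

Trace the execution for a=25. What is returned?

0

LOAD_FAST_LOAD_FAST a,a → push 25,25. Stack: [25, 25]
BINARY_OP + → 25 + 25 = 50. Stack: [50]
LOAD_FAST_LOAD_FAST a,a → push 25,25. Stack: [50, 25, 25]
BINARY_OP // → 25 // 25 = 1. Stack: [50, 1]
BINARY_OP * → 50 * 1 = 50. Stack: [50]
STORE_FAST w → w=50. Stack: []
LOAD_FAST_LOAD_FAST a,a → push 25,25. Stack: [25, 25]
BINARY_OP + → 25 + 25 = 50. Stack: [50]
LOAD_FAST w → push 50. Stack: [50, 50]
BINARY_OP + → 50 + 50 = 100. Stack: [100]
STORE_FAST s → s=100. Stack: []
LOAD_CONST → push 0. Stack: [0]
STORE_FAST i → i=0. Stack: []
LOAD_FAST i → push 0. Stack: [0]
LOAD_CONST → push 4. Stack: [0, 4]
COMPARE_OP bool(<) → 0 vs 4 = True. Stack: [True]
POP_JUMP_IF_FALSE → pop True; no jump. Stack: []
LOAD_FAST_LOAD_FAST w,w → push 50,50. Stack: [50, 50]
BINARY_OP - → 50 - 50 = 0. Stack: [0]
STORE_FAST w → w=0. Stack: []
LOAD_FAST i → push 0. Stack: [0]
LOAD_CONST → push 1. Stack: [0, 1]
BINARY_OP + → 0 + 1 = 1. Stack: [1]
STORE_FAST i → i=1. Stack: []
LOAD_FAST i → push 1. Stack: [1]
LOAD_CONST → push 4. Stack: [1, 4]
COMPARE_OP bool(<) → 1 vs 4 = True. Stack: [True]
POP_JUMP_IF_FALSE → pop True; no jump. Stack: []
LOAD_FAST_LOAD_FAST w,w → push 0,0. Stack: [0, 0]
BINARY_OP - → 0 - 0 = 0. Stack: [0]
STORE_FAST w → w=0. Stack: []
LOAD_FAST i → push 1. Stack: [1]
LOAD_CONST → push 1. Stack: [1, 1]
BINARY_OP + → 1 + 1 = 2. Stack: [2]
STORE_FAST i → i=2. Stack: []
LOAD_FAST i → push 2. Stack: [2]
LOAD_CONST → push 4. Stack: [2, 4]
COMPARE_OP bool(<) → 2 vs 4 = True. Stack: [True]
POP_JUMP_IF_FALSE → pop True; no jump. Stack: []
LOAD_FAST_LOAD_FAST w,w → push 0,0. Stack: [0, 0]
BINARY_OP - → 0 - 0 = 0. Stack: [0]
STORE_FAST w → w=0. Stack: []
LOAD_FAST i → push 2. Stack: [2]
LOAD_CONST → push 1. Stack: [2, 1]
BINARY_OP + → 2 + 1 = 3. Stack: [3]
STORE_FAST i → i=3. Stack: []
LOAD_FAST i → push 3. Stack: [3]
LOAD_CONST → push 4. Stack: [3, 4]
COMPARE_OP bool(<) → 3 vs 4 = True. Stack: [True]
POP_JUMP_IF_FALSE → pop True; no jump. Stack: []
LOAD_FAST_LOAD_FAST w,w → push 0,0. Stack: [0, 0]
BINARY_OP - → 0 - 0 = 0. Stack: [0]
STORE_FAST w → w=0. Stack: []
LOAD_FAST i → push 3. Stack: [3]
LOAD_CONST → push 1. Stack: [3, 1]
BINARY_OP + → 3 + 1 = 4. Stack: [4]
STORE_FAST i → i=4. Stack: []
LOAD_FAST i → push 4. Stack: [4]
LOAD_CONST → push 4. Stack: [4, 4]
COMPARE_OP bool(<) → 4 vs 4 = False. Stack: [False]
POP_JUMP_IF_FALSE → pop False; jump. Stack: []
LOAD_FAST w → push 0. Stack: [0]
RETURN_VALUE → return 0.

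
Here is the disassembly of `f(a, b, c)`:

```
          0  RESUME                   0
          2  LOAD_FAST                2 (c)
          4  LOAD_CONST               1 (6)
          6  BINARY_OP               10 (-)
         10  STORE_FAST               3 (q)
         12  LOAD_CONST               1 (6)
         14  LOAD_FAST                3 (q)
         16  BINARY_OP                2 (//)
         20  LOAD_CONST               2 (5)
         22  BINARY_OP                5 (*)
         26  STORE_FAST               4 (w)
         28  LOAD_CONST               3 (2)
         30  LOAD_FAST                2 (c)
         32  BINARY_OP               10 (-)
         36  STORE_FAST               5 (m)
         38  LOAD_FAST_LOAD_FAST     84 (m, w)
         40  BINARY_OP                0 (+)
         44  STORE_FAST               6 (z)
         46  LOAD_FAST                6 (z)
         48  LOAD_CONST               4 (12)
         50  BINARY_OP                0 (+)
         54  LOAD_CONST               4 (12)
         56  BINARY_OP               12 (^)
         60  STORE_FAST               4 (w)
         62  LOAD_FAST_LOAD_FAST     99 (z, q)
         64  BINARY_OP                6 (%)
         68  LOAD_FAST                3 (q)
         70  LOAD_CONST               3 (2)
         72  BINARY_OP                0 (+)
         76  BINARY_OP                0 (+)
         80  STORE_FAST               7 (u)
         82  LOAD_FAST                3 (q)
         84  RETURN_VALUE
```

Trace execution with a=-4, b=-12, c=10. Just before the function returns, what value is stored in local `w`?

5

LOAD_FAST c → push 10. Stack: [10]
LOAD_CONST → push 6. Stack: [10, 6]
BINARY_OP - → 10 - 6 = 4. Stack: [4]
STORE_FAST q → q=4. Stack: []
LOAD_CONST → push 6. Stack: [6]
LOAD_FAST q → push 4. Stack: [6, 4]
BINARY_OP // → 6 // 4 = 1. Stack: [1]
LOAD_CONST → push 5. Stack: [1, 5]
BINARY_OP * → 1 * 5 = 5. Stack: [5]
STORE_FAST w → w=5. Stack: []
LOAD_CONST → push 2. Stack: [2]
LOAD_FAST c → push 10. Stack: [2, 10]
BINARY_OP - → 2 - 10 = -8. Stack: [-8]
STORE_FAST m → m=-8. Stack: []
LOAD_FAST_LOAD_FAST m,w → push -8,5. Stack: [-8, 5]
BINARY_OP + → -8 + 5 = -3. Stack: [-3]
STORE_FAST z → z=-3. Stack: []
LOAD_FAST z → push -3. Stack: [-3]
LOAD_CONST → push 12. Stack: [-3, 12]
BINARY_OP + → -3 + 12 = 9. Stack: [9]
LOAD_CONST → push 12. Stack: [9, 12]
BINARY_OP ^ → 9 ^ 12 = 5. Stack: [5]
STORE_FAST w → w=5. Stack: []
LOAD_FAST_LOAD_FAST z,q → push -3,4. Stack: [-3, 4]
BINARY_OP % → -3 % 4 = 1. Stack: [1]
LOAD_FAST q → push 4. Stack: [1, 4]
LOAD_CONST → push 2. Stack: [1, 4, 2]
BINARY_OP + → 4 + 2 = 6. Stack: [1, 6]
BINARY_OP + → 1 + 6 = 7. Stack: [7]
STORE_FAST u → u=7. Stack: []
LOAD_FAST q → push 4. Stack: [4]
RETURN_VALUE → return 4.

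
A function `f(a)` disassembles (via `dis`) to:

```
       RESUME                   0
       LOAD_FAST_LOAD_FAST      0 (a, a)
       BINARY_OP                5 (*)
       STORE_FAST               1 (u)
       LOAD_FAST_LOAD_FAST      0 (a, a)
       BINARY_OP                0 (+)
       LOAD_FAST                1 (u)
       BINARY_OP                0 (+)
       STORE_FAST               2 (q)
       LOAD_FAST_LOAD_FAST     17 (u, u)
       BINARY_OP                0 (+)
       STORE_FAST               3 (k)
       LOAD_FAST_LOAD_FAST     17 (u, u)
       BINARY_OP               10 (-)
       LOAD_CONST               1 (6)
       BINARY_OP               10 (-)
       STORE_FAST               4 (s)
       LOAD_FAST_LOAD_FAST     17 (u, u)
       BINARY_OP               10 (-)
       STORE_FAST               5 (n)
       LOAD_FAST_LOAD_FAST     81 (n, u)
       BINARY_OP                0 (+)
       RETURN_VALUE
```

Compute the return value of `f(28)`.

784

LOAD_FAST_LOAD_FAST a,a → push 28,28. Stack: [28, 28]
BINARY_OP * → 28 * 28 = 784. Stack: [784]
STORE_FAST u → u=784. Stack: []
LOAD_FAST_LOAD_FAST a,a → push 28,28. Stack: [28, 28]
BINARY_OP + → 28 + 28 = 56. Stack: [56]
LOAD_FAST u → push 784. Stack: [56, 784]
BINARY_OP + → 56 + 784 = 840. Stack: [840]
STORE_FAST q → q=840. Stack: []
LOAD_FAST_LOAD_FAST u,u → push 784,784. Stack: [784, 784]
BINARY_OP + → 784 + 784 = 1568. Stack: [1568]
STORE_FAST k → k=1568. Stack: []
LOAD_FAST_LOAD_FAST u,u → push 784,784. Stack: [784, 784]
BINARY_OP - → 784 - 784 = 0. Stack: [0]
LOAD_CONST → push 6. Stack: [0, 6]
BINARY_OP - → 0 - 6 = -6. Stack: [-6]
STORE_FAST s → s=-6. Stack: []
LOAD_FAST_LOAD_FAST u,u → push 784,784. Stack: [784, 784]
BINARY_OP - → 784 - 784 = 0. Stack: [0]
STORE_FAST n → n=0. Stack: []
LOAD_FAST_LOAD_FAST n,u → push 0,784. Stack: [0, 784]
BINARY_OP + → 0 + 784 = 784. Stack: [784]
RETURN_VALUE → return 784.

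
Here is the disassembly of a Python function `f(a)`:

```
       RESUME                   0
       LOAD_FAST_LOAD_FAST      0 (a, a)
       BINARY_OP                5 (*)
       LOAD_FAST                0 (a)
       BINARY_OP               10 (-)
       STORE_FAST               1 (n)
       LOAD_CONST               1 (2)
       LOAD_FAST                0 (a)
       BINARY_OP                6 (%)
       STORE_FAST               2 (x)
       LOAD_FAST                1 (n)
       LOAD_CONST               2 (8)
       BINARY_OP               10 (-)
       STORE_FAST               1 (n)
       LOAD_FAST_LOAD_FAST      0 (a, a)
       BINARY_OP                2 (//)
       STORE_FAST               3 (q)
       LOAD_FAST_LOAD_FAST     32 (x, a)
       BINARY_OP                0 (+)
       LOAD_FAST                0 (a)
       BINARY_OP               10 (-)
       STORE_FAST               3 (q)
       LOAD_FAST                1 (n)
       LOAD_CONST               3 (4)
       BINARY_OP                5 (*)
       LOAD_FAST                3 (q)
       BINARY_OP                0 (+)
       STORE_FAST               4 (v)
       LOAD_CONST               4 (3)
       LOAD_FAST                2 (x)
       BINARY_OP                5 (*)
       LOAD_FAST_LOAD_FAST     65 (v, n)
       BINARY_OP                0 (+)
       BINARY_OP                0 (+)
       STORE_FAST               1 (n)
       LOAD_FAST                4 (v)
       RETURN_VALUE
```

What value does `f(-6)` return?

LOAD_FAST_LOAD_FAST a,a → push -6,-6. Stack: [-6, -6]
BINARY_OP * → -6 * -6 = 36. Stack: [36]
LOAD_FAST a → push -6. Stack: [36, -6]
BINARY_OP - → 36 - -6 = 42. Stack: [42]
STORE_FAST n → n=42. Stack: []
LOAD_CONST → push 2. Stack: [2]
LOAD_FAST a → push -6. Stack: [2, -6]
BINARY_OP % → 2 % -6 = -4. Stack: [-4]
STORE_FAST x → x=-4. Stack: []
LOAD_FAST n → push 42. Stack: [42]
LOAD_CONST → push 8. Stack: [42, 8]
BINARY_OP - → 42 - 8 = 34. Stack: [34]
STORE_FAST n → n=34. Stack: []
LOAD_FAST_LOAD_FAST a,a → push -6,-6. Stack: [-6, -6]
BINARY_OP // → -6 // -6 = 1. Stack: [1]
STORE_FAST q → q=1. Stack: []
LOAD_FAST_LOAD_FAST x,a → push -4,-6. Stack: [-4, -6]
BINARY_OP + → -4 + -6 = -10. Stack: [-10]
LOAD_FAST a → push -6. Stack: [-10, -6]
BINARY_OP - → -10 - -6 = -4. Stack: [-4]
STORE_FAST q → q=-4. Stack: []
LOAD_FAST n → push 34. Stack: [34]
LOAD_CONST → push 4. Stack: [34, 4]
BINARY_OP * → 34 * 4 = 136. Stack: [136]
LOAD_FAST q → push -4. Stack: [136, -4]
BINARY_OP + → 136 + -4 = 132. Stack: [132]
STORE_FAST v → v=132. Stack: []
LOAD_CONST → push 3. Stack: [3]
LOAD_FAST x → push -4. Stack: [3, -4]
BINARY_OP * → 3 * -4 = -12. Stack: [-12]
LOAD_FAST_LOAD_FAST v,n → push 132,34. Stack: [-12, 132, 34]
BINARY_OP + → 132 + 34 = 166. Stack: [-12, 166]
BINARY_OP + → -12 + 166 = 154. Stack: [154]
STORE_FAST n → n=154. Stack: []
LOAD_FAST v → push 132. Stack: [132]
RETURN_VALUE → return 132.

132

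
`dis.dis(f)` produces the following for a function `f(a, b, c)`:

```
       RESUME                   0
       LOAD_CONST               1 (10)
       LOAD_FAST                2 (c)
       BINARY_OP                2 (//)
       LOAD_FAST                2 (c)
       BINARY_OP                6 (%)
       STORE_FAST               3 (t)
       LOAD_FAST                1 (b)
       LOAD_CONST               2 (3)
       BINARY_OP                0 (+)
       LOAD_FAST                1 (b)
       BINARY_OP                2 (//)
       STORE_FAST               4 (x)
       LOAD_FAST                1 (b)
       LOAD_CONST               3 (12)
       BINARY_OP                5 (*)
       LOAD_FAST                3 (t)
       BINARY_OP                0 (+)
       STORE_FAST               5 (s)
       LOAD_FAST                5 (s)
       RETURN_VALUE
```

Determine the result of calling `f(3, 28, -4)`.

333

LOAD_CONST → push 10. Stack: [10]
LOAD_FAST c → push -4. Stack: [10, -4]
BINARY_OP // → 10 // -4 = -3. Stack: [-3]
LOAD_FAST c → push -4. Stack: [-3, -4]
BINARY_OP % → -3 % -4 = -3. Stack: [-3]
STORE_FAST t → t=-3. Stack: []
LOAD_FAST b → push 28. Stack: [28]
LOAD_CONST → push 3. Stack: [28, 3]
BINARY_OP + → 28 + 3 = 31. Stack: [31]
LOAD_FAST b → push 28. Stack: [31, 28]
BINARY_OP // → 31 // 28 = 1. Stack: [1]
STORE_FAST x → x=1. Stack: []
LOAD_FAST b → push 28. Stack: [28]
LOAD_CONST → push 12. Stack: [28, 12]
BINARY_OP * → 28 * 12 = 336. Stack: [336]
LOAD_FAST t → push -3. Stack: [336, -3]
BINARY_OP + → 336 + -3 = 333. Stack: [333]
STORE_FAST s → s=333. Stack: []
LOAD_FAST s → push 333. Stack: [333]
RETURN_VALUE → return 333.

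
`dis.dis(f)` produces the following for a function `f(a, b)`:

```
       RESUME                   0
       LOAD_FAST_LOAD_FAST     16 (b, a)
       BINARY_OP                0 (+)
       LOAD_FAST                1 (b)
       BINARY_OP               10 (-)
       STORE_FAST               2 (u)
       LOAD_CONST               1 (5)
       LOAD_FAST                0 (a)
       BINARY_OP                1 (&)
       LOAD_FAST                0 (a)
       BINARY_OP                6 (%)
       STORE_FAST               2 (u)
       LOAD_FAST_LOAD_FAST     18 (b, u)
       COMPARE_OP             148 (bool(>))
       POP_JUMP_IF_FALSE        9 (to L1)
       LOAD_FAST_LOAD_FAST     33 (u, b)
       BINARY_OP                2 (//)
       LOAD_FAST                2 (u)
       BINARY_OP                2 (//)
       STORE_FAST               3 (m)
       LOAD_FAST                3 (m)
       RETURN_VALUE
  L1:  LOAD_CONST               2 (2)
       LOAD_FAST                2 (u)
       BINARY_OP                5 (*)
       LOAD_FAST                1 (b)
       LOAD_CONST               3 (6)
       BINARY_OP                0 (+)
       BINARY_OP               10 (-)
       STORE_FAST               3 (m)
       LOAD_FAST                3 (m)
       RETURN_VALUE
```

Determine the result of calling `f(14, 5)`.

0

LOAD_FAST_LOAD_FAST b,a → push 5,14. Stack: [5, 14]
BINARY_OP + → 5 + 14 = 19. Stack: [19]
LOAD_FAST b → push 5. Stack: [19, 5]
BINARY_OP - → 19 - 5 = 14. Stack: [14]
STORE_FAST u → u=14. Stack: []
LOAD_CONST → push 5. Stack: [5]
LOAD_FAST a → push 14. Stack: [5, 14]
BINARY_OP & → 5 & 14 = 4. Stack: [4]
LOAD_FAST a → push 14. Stack: [4, 14]
BINARY_OP % → 4 % 14 = 4. Stack: [4]
STORE_FAST u → u=4. Stack: []
LOAD_FAST_LOAD_FAST b,u → push 5,4. Stack: [5, 4]
COMPARE_OP bool(>) → 5 vs 4 = True. Stack: [True]
POP_JUMP_IF_FALSE → pop True; no jump. Stack: []
LOAD_FAST_LOAD_FAST u,b → push 4,5. Stack: [4, 5]
BINARY_OP // → 4 // 5 = 0. Stack: [0]
LOAD_FAST u → push 4. Stack: [0, 4]
BINARY_OP // → 0 // 4 = 0. Stack: [0]
STORE_FAST m → m=0. Stack: []
LOAD_FAST m → push 0. Stack: [0]
RETURN_VALUE → return 0.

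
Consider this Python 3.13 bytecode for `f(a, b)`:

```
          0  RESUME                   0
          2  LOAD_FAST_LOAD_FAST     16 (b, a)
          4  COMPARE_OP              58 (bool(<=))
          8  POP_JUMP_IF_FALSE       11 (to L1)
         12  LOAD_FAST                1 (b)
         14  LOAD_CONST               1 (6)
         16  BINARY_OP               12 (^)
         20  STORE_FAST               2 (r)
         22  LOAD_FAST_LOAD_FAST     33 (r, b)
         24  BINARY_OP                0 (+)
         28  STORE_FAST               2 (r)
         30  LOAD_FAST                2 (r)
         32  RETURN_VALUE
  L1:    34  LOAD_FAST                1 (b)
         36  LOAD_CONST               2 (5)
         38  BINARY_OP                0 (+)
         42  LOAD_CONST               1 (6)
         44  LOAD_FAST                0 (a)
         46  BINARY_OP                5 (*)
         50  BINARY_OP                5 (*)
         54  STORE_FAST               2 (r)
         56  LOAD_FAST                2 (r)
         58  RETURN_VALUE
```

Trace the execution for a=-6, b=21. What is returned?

-936

LOAD_FAST_LOAD_FAST b,a → push 21,-6. Stack: [21, -6]
COMPARE_OP bool(<=) → 21 vs -6 = False. Stack: [False]
POP_JUMP_IF_FALSE → pop False; jump. Stack: []
LOAD_FAST b → push 21. Stack: [21]
LOAD_CONST → push 5. Stack: [21, 5]
BINARY_OP + → 21 + 5 = 26. Stack: [26]
LOAD_CONST → push 6. Stack: [26, 6]
LOAD_FAST a → push -6. Stack: [26, 6, -6]
BINARY_OP * → 6 * -6 = -36. Stack: [26, -36]
BINARY_OP * → 26 * -36 = -936. Stack: [-936]
STORE_FAST r → r=-936. Stack: []
LOAD_FAST r → push -936. Stack: [-936]
RETURN_VALUE → return -936.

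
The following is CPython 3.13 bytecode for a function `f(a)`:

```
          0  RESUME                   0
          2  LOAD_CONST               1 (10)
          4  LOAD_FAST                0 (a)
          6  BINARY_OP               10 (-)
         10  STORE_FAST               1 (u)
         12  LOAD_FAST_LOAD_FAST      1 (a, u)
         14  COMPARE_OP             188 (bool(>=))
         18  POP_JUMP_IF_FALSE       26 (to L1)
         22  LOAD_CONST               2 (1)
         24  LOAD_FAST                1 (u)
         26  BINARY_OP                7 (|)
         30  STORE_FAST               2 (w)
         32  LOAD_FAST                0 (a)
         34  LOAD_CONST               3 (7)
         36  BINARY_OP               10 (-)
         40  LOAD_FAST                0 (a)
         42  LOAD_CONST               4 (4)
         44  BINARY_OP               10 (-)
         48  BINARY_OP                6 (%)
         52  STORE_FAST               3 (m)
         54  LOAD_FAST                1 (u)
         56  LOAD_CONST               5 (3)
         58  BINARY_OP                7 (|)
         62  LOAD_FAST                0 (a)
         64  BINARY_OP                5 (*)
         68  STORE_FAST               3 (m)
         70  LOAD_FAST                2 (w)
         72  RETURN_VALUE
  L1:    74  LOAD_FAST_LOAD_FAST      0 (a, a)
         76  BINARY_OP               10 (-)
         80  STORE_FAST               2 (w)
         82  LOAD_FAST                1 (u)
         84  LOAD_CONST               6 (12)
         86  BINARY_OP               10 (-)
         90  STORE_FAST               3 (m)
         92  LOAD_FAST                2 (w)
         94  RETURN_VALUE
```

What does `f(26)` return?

LOAD_CONST → push 10. Stack: [10]
LOAD_FAST a → push 26. Stack: [10, 26]
BINARY_OP - → 10 - 26 = -16. Stack: [-16]
STORE_FAST u → u=-16. Stack: []
LOAD_FAST_LOAD_FAST a,u → push 26,-16. Stack: [26, -16]
COMPARE_OP bool(>=) → 26 vs -16 = True. Stack: [True]
POP_JUMP_IF_FALSE → pop True; no jump. Stack: []
LOAD_CONST → push 1. Stack: [1]
LOAD_FAST u → push -16. Stack: [1, -16]
BINARY_OP | → 1 | -16 = -15. Stack: [-15]
STORE_FAST w → w=-15. Stack: []
LOAD_FAST a → push 26. Stack: [26]
LOAD_CONST → push 7. Stack: [26, 7]
BINARY_OP - → 26 - 7 = 19. Stack: [19]
LOAD_FAST a → push 26. Stack: [19, 26]
LOAD_CONST → push 4. Stack: [19, 26, 4]
BINARY_OP - → 26 - 4 = 22. Stack: [19, 22]
BINARY_OP % → 19 % 22 = 19. Stack: [19]
STORE_FAST m → m=19. Stack: []
LOAD_FAST u → push -16. Stack: [-16]
LOAD_CONST → push 3. Stack: [-16, 3]
BINARY_OP | → -16 | 3 = -13. Stack: [-13]
LOAD_FAST a → push 26. Stack: [-13, 26]
BINARY_OP * → -13 * 26 = -338. Stack: [-338]
STORE_FAST m → m=-338. Stack: []
LOAD_FAST w → push -15. Stack: [-15]
RETURN_VALUE → return -15.

-15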